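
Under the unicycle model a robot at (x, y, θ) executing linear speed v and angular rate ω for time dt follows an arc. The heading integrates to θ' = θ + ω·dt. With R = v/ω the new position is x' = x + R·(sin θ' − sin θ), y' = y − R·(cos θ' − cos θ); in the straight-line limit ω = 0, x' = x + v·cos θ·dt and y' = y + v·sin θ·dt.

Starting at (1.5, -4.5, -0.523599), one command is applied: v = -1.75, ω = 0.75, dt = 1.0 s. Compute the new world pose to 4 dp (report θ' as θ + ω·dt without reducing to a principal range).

(-0.1904, -4.2469, 0.2264)

θ' = -0.5236 + 0.75·1.0 = 0.2264
R = v/ω = -1.75/0.75 = -2.3333
x' = 1.5 + -2.3333·(sin 0.2264 − sin -0.5236) = -0.1904
y' = -4.5 − -2.3333·(cos 0.2264 − cos -0.5236) = -4.2469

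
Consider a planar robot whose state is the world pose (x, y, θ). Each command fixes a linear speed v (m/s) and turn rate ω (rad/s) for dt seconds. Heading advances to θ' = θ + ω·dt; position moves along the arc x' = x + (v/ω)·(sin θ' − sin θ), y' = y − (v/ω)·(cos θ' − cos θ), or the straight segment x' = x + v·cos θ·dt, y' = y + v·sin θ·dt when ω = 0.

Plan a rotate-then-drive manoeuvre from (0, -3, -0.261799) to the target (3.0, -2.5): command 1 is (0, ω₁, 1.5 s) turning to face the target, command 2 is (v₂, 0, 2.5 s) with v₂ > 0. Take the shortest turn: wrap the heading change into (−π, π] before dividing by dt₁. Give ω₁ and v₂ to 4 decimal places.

ω₁ = 0.2846, v₂ = 1.2166

heading to target = atan2(-2.5−-3, 3−0) = 0.1651
Δθ = wrap(0.1651 − -0.2618) = 0.4269; ω₁ = Δθ/dt₁ = 0.2846
distance = √((3−0)² + (-2.5−-3)²) = 3.0414; v₂ = distance/dt₂ = 1.2166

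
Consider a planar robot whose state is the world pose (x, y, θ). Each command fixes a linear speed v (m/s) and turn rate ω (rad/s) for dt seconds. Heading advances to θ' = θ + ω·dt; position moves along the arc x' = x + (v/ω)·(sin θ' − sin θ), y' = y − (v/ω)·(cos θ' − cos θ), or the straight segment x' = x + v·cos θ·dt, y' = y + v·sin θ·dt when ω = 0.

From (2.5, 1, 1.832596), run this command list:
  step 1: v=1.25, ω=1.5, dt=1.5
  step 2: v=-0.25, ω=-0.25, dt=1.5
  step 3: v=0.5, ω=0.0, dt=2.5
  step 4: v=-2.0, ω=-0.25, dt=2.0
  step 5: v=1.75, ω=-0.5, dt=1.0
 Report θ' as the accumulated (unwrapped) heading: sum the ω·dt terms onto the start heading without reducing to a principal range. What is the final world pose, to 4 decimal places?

(2.2983, 2.4069, 2.7076)

step 1: θ'=4.0826 (R=0.8333) → pose (1.0216, 1.2751, 4.0826)
step 2: θ'=3.7076 (R=1.0000) → pose (1.2935, 1.5302, 3.7076)
step 3: θ'=3.7076 (straight) → pose (0.2384, 0.8599, 3.7076)
step 4: θ'=3.2076 (R=8.0000) → pose (4.0009, 2.0900, 3.2076)
step 5: θ'=2.7076 (R=-3.5000) → pose (2.2983, 2.4069, 2.7076)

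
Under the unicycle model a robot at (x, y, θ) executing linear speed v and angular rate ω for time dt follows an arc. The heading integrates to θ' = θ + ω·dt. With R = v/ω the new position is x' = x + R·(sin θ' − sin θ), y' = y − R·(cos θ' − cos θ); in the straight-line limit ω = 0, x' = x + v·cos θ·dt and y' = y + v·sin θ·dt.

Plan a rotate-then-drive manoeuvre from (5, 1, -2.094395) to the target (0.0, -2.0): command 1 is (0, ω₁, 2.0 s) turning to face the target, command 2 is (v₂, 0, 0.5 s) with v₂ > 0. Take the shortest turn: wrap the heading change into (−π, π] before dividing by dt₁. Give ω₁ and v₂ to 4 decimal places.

heading to target = atan2(-2−1, 0−5) = -2.6012
Δθ = wrap(-2.6012 − -2.0944) = -0.5068; ω₁ = Δθ/dt₁ = -0.2534
distance = √((0−5)² + (-2−1)²) = 5.8310; v₂ = distance/dt₂ = 11.6619

ω₁ = -0.2534, v₂ = 11.6619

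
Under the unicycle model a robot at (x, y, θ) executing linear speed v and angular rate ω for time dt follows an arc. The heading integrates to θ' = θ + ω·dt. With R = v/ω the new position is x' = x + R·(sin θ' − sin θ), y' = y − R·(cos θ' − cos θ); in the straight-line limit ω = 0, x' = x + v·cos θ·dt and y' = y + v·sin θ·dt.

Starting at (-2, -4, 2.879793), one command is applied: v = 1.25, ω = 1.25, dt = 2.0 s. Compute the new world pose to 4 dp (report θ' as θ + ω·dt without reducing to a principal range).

(-3.0443, -5.5849, 5.3798)

θ' = 2.8798 + 1.25·2.0 = 5.3798
R = v/ω = 1.25/1.25 = 1.0000
x' = -2 + 1.0000·(sin 5.3798 − sin 2.8798) = -3.0443
y' = -4 − 1.0000·(cos 5.3798 − cos 2.8798) = -5.5849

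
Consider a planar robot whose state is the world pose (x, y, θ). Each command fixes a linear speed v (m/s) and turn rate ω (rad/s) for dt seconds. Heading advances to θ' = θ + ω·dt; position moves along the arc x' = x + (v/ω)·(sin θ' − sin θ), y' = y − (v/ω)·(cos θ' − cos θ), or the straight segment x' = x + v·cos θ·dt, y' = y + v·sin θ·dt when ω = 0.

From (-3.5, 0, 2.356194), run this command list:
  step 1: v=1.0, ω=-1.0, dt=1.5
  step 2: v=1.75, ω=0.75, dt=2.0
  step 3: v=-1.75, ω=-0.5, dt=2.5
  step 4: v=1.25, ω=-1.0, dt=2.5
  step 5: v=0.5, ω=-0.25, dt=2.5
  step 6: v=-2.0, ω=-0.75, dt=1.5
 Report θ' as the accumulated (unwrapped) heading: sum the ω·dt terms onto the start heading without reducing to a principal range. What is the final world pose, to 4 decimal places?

step 1: θ'=0.8562 (R=-1.0000) → pose (-3.5482, 1.3624, 0.8562)
step 2: θ'=2.3562 (R=2.3333) → pose (-3.6608, 4.5414, 2.3562)
step 3: θ'=1.1062 (R=3.5000) → pose (-3.0067, 0.4983, 1.1062)
step 4: θ'=-1.3938 (R=-1.2500) → pose (-0.6587, 0.1583, -1.3938)
step 5: θ'=-2.0188 (R=-2.0000) → pose (-0.8249, -1.0602, -2.0188)
step 6: θ'=-3.1438 (R=2.6667) → pose (1.5845, 0.4514, -3.1438)

(1.5845, 0.4514, -3.1438)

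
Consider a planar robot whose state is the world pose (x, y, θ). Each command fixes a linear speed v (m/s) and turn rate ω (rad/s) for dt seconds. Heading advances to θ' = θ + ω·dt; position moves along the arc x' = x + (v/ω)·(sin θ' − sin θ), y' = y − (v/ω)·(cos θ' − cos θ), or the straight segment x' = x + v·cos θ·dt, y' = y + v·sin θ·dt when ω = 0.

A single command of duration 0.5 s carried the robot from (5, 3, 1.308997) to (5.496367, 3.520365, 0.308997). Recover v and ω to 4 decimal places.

v = 1.5000, ω = -2.0000

Δθ = 0.308997 − 1.308997 = -1.000000
ω = Δθ/dt = -1.000000/0.5 = -2.0000
R = −Δy/(cos θ' − cos θ) = -0.7500
v = R·ω = -0.7500·-2.0000 = 1.5000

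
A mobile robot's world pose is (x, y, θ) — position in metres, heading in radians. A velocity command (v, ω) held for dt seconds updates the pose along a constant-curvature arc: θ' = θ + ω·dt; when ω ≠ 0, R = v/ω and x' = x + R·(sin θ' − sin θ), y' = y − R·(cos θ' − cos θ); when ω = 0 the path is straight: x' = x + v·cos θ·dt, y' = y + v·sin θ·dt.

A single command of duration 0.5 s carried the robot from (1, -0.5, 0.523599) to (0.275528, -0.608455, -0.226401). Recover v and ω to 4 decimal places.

Δθ = -0.226401 − 0.523599 = -0.750000
ω = Δθ/dt = -0.750000/0.5 = -1.5000
R = Δx/(sin θ' − sin θ) = 1.0000
v = R·ω = 1.0000·-1.5000 = -1.5000

v = -1.5000, ω = -1.5000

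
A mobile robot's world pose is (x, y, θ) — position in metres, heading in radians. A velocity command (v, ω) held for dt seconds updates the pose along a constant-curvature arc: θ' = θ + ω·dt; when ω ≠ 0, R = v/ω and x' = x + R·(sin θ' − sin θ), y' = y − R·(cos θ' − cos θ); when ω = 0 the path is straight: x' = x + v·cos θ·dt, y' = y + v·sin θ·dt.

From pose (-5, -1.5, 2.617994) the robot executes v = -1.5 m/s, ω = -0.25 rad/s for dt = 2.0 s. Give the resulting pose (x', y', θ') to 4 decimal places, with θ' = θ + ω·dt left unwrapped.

(-2.8761, -3.5744, 2.1180)

θ' = 2.6180 + -0.25·2.0 = 2.1180
R = v/ω = -1.5/-0.25 = 6.0000
x' = -5 + 6.0000·(sin 2.1180 − sin 2.6180) = -2.8761
y' = -1.5 − 6.0000·(cos 2.1180 − cos 2.6180) = -3.5744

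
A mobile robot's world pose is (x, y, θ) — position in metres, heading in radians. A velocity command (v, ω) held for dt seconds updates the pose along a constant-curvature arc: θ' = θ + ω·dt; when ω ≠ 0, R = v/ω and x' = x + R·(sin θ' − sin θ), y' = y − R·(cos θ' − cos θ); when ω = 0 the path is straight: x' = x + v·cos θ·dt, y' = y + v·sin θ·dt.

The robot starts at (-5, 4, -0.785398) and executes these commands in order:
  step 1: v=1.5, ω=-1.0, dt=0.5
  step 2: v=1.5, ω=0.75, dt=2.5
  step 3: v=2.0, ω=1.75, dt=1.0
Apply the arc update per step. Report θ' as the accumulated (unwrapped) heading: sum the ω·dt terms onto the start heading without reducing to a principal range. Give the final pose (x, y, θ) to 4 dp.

step 1: θ'=-1.2854 (R=-1.5000) → pose (-4.6213, 3.3616, -1.2854)
step 2: θ'=0.5896 (R=2.0000) → pose (-1.5902, 2.2624, 0.5896)
step 3: θ'=2.3396 (R=1.1429) → pose (-1.4042, 4.0069, 2.3396)

(-1.4042, 4.0069, 2.3396)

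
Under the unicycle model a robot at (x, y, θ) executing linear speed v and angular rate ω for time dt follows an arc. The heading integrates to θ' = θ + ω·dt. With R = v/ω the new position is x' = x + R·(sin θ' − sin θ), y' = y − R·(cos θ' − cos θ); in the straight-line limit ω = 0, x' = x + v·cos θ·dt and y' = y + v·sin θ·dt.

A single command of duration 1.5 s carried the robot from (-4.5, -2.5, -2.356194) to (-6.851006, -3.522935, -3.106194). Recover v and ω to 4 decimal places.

Δθ = -3.106194 − -2.356194 = -0.750000
ω = Δθ/dt = -0.750000/1.5 = -0.5000
R = Δx/(sin θ' − sin θ) = -3.5000
v = R·ω = -3.5000·-0.5000 = 1.7500

v = 1.7500, ω = -0.5000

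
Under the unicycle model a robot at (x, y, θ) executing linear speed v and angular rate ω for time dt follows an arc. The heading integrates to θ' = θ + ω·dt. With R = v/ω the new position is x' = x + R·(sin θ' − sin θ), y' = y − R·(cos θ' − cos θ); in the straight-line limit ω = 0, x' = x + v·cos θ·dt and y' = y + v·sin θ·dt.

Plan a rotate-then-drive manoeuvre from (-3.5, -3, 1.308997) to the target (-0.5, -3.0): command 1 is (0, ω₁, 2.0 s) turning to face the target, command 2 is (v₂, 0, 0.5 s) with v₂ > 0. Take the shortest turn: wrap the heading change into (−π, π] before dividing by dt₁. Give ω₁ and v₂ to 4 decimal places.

heading to target = atan2(-3−-3, -0.5−-3.5) = 0.0000
Δθ = wrap(0.0000 − 1.3090) = -1.3090; ω₁ = Δθ/dt₁ = -0.6545
distance = √((-0.5−-3.5)² + (-3−-3)²) = 3.0000; v₂ = distance/dt₂ = 6.0000

ω₁ = -0.6545, v₂ = 6.0000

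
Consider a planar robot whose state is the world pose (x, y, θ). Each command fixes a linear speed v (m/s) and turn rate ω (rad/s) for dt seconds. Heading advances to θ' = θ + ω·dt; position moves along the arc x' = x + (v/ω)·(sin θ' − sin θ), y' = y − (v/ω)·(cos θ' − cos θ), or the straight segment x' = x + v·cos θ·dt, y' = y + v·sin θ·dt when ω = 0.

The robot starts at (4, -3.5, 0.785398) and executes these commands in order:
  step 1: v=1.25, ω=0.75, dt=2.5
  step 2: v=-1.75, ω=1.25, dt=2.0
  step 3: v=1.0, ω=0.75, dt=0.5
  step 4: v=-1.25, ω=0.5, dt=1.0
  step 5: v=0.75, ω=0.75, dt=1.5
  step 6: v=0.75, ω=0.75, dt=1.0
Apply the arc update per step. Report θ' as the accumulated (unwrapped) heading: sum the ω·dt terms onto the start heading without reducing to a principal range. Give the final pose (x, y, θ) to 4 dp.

step 1: θ'=2.6604 (R=1.6667) → pose (3.5929, -0.8441, 2.6604)
step 2: θ'=5.1604 (R=-1.4000) → pose (5.5027, 1.0034, 5.1604)
step 3: θ'=5.5354 (R=1.3333) → pose (5.7978, 0.6033, 5.5354)
step 4: θ'=6.0354 (R=-2.5000) → pose (4.7109, 1.1940, 6.0354)
step 5: θ'=7.1604 (R=1.0000) → pose (5.7251, 1.5242, 7.1604)
step 6: θ'=7.9104 (R=1.0000) → pose (5.9545, 2.2198, 7.9104)

(5.9545, 2.2198, 7.9104)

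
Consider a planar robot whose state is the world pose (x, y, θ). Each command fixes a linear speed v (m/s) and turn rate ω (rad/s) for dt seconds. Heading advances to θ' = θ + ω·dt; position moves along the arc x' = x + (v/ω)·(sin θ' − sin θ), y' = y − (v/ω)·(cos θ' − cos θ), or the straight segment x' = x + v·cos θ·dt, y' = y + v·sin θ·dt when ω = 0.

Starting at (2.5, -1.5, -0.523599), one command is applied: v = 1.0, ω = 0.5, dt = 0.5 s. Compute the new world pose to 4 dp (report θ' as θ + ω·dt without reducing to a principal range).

(2.9596, -1.6936, -0.2736)

θ' = -0.5236 + 0.5·0.5 = -0.2736
R = v/ω = 1.0/0.5 = 2.0000
x' = 2.5 + 2.0000·(sin -0.2736 − sin -0.5236) = 2.9596
y' = -1.5 − 2.0000·(cos -0.2736 − cos -0.5236) = -1.6936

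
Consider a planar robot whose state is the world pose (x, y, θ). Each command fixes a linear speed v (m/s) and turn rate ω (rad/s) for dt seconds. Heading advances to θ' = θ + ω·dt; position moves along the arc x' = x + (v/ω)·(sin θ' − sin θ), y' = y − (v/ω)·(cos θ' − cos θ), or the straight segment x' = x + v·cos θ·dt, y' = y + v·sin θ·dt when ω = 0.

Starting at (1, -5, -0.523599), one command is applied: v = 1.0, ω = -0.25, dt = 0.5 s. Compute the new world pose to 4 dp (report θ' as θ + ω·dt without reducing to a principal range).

(1.4163, -5.2764, -0.6486)

θ' = -0.5236 + -0.25·0.5 = -0.6486
R = v/ω = 1.0/-0.25 = -4.0000
x' = 1 + -4.0000·(sin -0.6486 − sin -0.5236) = 1.4163
y' = -5 − -4.0000·(cos -0.6486 − cos -0.5236) = -5.2764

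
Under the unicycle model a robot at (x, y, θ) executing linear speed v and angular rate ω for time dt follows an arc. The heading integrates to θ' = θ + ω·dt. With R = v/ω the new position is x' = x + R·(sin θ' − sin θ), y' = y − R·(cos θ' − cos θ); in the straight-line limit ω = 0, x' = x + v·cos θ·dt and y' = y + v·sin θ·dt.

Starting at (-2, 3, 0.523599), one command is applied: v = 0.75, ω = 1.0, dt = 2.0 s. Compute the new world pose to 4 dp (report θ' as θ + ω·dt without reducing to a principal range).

(-1.9404, 4.2608, 2.5236)

θ' = 0.5236 + 1.0·2.0 = 2.5236
R = v/ω = 0.75/1.0 = 0.7500
x' = -2 + 0.7500·(sin 2.5236 − sin 0.5236) = -1.9404
y' = 3 − 0.7500·(cos 2.5236 − cos 0.5236) = 4.2608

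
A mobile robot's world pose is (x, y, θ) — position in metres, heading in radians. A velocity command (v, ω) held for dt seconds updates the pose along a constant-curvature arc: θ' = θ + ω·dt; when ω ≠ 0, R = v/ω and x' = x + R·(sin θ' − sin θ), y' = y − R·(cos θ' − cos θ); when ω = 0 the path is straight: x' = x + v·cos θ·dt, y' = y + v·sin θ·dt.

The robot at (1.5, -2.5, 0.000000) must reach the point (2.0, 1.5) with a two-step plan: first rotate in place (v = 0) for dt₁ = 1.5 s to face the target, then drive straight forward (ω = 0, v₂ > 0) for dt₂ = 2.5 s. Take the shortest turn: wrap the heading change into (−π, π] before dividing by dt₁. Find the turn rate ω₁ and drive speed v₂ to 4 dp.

ω₁ = 0.9643, v₂ = 1.6125

heading to target = atan2(1.5−-2.5, 2−1.5) = 1.4464
Δθ = wrap(1.4464 − 0.0000) = 1.4464; ω₁ = Δθ/dt₁ = 0.9643
distance = √((2−1.5)² + (1.5−-2.5)²) = 4.0311; v₂ = distance/dt₂ = 1.6125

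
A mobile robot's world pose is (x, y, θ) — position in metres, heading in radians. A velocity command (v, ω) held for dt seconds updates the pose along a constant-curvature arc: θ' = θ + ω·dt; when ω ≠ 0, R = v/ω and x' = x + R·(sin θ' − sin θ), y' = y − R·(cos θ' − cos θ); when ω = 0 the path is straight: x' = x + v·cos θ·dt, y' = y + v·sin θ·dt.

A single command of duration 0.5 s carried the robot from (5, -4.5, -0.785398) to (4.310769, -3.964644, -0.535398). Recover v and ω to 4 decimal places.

Δθ = -0.535398 − -0.785398 = 0.250000
ω = Δθ/dt = 0.250000/0.5 = 0.5000
R = Δx/(sin θ' − sin θ) = -3.5000
v = R·ω = -3.5000·0.5000 = -1.7500

v = -1.7500, ω = 0.5000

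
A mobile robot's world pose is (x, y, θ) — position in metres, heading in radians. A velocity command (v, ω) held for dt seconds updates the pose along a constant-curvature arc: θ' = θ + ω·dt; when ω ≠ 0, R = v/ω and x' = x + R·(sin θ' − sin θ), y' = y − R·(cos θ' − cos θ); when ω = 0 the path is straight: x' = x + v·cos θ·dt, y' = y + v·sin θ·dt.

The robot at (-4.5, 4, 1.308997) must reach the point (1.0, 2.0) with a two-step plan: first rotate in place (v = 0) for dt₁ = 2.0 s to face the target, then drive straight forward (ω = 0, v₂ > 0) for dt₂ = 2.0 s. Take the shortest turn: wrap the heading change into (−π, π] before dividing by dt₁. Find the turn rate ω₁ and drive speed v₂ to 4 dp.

heading to target = atan2(2−4, 1−-4.5) = -0.3488
Δθ = wrap(-0.3488 − 1.3090) = -1.6578; ω₁ = Δθ/dt₁ = -0.8289
distance = √((1−-4.5)² + (2−4)²) = 5.8523; v₂ = distance/dt₂ = 2.9262

ω₁ = -0.8289, v₂ = 2.9262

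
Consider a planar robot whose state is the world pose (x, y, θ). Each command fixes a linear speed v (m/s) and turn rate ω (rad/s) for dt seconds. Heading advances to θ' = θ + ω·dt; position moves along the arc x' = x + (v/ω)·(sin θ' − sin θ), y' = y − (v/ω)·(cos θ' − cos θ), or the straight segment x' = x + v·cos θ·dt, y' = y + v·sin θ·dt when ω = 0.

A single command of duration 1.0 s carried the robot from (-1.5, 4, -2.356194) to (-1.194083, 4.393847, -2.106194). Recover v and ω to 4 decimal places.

v = -0.5000, ω = 0.2500

Δθ = -2.106194 − -2.356194 = 0.250000
ω = Δθ/dt = 0.250000/1.0 = 0.2500
R = −Δy/(cos θ' − cos θ) = -2.0000
v = R·ω = -2.0000·0.2500 = -0.5000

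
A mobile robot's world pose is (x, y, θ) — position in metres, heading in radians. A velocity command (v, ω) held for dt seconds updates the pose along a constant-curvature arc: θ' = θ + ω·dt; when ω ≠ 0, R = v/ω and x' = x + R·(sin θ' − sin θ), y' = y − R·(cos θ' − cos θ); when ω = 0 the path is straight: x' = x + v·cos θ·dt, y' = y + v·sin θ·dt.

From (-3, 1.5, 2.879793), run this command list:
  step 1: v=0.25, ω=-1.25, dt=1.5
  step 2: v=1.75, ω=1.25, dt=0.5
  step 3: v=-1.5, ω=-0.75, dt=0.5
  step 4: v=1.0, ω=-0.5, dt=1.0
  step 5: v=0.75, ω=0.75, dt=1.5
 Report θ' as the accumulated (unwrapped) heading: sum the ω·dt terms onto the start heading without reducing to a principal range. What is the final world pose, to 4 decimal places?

(-2.1985, 3.7621, 1.8798)

step 1: θ'=1.0048 (R=-0.2000) → pose (-3.1170, 1.8004, 1.0048)
step 2: θ'=1.6298 (R=1.4000) → pose (-2.9012, 2.6338, 1.6298)
step 3: θ'=1.2548 (R=2.0000) → pose (-2.9967, 1.8943, 1.2548)
step 4: θ'=0.7548 (R=-2.0000) → pose (-2.4660, 2.7296, 0.7548)
step 5: θ'=1.8798 (R=1.0000) → pose (-2.1985, 3.7621, 1.8798)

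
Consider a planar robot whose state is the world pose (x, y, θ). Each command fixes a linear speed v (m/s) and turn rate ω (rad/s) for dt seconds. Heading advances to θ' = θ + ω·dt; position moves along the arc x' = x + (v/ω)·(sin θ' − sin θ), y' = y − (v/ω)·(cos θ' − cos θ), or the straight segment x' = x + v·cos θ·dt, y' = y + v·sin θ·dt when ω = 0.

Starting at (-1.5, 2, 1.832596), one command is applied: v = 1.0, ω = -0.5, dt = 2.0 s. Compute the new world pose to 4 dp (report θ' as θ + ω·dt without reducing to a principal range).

(-1.0475, 3.8636, 0.8326)

θ' = 1.8326 + -0.5·2.0 = 0.8326
R = v/ω = 1.0/-0.5 = -2.0000
x' = -1.5 + -2.0000·(sin 0.8326 − sin 1.8326) = -1.0475
y' = 2 − -2.0000·(cos 0.8326 − cos 1.8326) = 3.8636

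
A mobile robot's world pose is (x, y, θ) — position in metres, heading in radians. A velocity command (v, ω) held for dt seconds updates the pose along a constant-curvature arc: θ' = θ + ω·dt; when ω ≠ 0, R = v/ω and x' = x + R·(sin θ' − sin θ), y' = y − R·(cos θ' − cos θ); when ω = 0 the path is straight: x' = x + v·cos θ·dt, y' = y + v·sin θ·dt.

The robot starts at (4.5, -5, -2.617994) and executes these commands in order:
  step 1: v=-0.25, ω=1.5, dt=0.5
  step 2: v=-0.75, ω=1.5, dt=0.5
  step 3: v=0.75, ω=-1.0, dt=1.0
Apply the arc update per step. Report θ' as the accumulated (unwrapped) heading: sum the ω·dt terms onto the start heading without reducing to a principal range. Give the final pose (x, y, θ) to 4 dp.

step 1: θ'=-1.8680 (R=-0.1667) → pose (4.5760, -4.9045, -1.8680)
step 2: θ'=-1.1180 (R=-0.5000) → pose (4.5476, -4.5393, -1.1180)
step 3: θ'=-2.1180 (R=-0.7500) → pose (4.5136, -5.2576, -2.1180)

(4.5136, -5.2576, -2.1180)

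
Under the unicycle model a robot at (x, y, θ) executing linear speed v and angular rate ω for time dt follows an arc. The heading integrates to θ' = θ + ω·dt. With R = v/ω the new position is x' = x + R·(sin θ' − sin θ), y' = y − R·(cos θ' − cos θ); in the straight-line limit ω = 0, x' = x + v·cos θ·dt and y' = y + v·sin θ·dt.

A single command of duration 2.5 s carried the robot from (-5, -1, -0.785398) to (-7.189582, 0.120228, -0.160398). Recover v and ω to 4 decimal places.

Δθ = -0.160398 − -0.785398 = 0.625000
ω = Δθ/dt = 0.625000/2.5 = 0.2500
R = Δx/(sin θ' − sin θ) = -4.0000
v = R·ω = -4.0000·0.2500 = -1.0000

v = -1.0000, ω = 0.2500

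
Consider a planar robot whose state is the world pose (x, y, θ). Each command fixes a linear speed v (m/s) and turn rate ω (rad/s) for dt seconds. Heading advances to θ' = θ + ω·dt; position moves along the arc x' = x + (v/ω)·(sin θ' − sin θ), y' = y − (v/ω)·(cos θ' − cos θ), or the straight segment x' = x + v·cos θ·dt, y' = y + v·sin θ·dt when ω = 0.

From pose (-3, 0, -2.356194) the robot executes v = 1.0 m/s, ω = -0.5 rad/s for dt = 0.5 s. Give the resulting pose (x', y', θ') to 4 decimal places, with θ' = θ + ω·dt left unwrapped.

θ' = -2.3562 + -0.5·0.5 = -2.6062
R = v/ω = 1.0/-0.5 = -2.0000
x' = -3 + -2.0000·(sin -2.6062 − sin -2.3562) = -3.3938
y' = 0 − -2.0000·(cos -2.6062 − cos -2.3562) = -0.3059

(-3.3938, -0.3059, -2.6062)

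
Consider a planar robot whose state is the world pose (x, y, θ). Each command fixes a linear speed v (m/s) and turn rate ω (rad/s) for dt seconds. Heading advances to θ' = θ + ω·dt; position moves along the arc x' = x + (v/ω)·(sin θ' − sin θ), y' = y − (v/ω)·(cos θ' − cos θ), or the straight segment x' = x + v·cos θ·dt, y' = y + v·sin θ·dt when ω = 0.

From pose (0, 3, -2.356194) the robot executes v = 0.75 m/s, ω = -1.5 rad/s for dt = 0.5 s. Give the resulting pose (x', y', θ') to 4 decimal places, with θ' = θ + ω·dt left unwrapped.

(-0.3359, 2.8539, -3.1062)

θ' = -2.3562 + -1.5·0.5 = -3.1062
R = v/ω = 0.75/-1.5 = -0.5000
x' = 0 + -0.5000·(sin -3.1062 − sin -2.3562) = -0.3359
y' = 3 − -0.5000·(cos -3.1062 − cos -2.3562) = 2.8539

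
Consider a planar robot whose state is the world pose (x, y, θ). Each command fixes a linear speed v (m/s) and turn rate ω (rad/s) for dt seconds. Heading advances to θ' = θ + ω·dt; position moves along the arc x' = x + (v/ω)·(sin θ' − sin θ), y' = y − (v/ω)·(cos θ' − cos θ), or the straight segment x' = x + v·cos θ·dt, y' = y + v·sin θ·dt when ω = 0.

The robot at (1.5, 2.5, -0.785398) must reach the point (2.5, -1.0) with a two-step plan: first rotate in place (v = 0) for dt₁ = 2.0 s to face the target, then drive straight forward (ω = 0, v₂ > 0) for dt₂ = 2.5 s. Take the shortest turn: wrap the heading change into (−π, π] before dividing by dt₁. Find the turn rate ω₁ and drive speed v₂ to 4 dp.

ω₁ = -0.2535, v₂ = 1.4560

heading to target = atan2(-1−2.5, 2.5−1.5) = -1.2925
Δθ = wrap(-1.2925 − -0.7854) = -0.5071; ω₁ = Δθ/dt₁ = -0.2535
distance = √((2.5−1.5)² + (-1−2.5)²) = 3.6401; v₂ = distance/dt₂ = 1.4560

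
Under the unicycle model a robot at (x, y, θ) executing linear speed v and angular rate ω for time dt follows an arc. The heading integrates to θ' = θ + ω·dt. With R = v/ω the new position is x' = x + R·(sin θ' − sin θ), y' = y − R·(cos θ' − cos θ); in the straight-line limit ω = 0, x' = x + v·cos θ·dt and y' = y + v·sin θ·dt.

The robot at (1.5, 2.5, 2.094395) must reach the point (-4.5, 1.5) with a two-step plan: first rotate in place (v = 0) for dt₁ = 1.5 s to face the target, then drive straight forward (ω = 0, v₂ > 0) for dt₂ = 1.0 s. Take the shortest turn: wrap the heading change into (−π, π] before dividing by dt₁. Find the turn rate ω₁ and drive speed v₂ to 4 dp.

ω₁ = 0.8082, v₂ = 6.0828

heading to target = atan2(1.5−2.5, -4.5−1.5) = -2.9764
Δθ = wrap(-2.9764 − 2.0944) = 1.2123; ω₁ = Δθ/dt₁ = 0.8082
distance = √((-4.5−1.5)² + (1.5−2.5)²) = 6.0828; v₂ = distance/dt₂ = 6.0828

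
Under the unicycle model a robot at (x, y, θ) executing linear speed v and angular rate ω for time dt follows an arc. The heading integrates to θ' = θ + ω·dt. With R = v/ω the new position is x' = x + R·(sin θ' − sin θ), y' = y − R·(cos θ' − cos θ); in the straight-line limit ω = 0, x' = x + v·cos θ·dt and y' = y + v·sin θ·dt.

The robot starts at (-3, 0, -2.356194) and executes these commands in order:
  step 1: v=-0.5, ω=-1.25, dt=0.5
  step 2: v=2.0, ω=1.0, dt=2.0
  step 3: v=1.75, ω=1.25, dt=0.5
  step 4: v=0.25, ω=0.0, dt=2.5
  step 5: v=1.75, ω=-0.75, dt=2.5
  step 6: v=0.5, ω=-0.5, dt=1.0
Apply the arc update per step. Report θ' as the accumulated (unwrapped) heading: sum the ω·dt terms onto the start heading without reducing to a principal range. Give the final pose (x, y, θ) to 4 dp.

(-2.2244, -7.6477, -2.7312)

step 1: θ'=-2.9812 (R=0.4000) → pose (-2.7810, 0.1120, -2.9812)
step 2: θ'=-0.9812 (R=2.0000) → pose (-4.1239, -2.9744, -0.9812)
step 3: θ'=-0.3562 (R=1.4000) → pose (-3.4485, -3.5080, -0.3562)
step 4: θ'=-0.3562 (straight) → pose (-2.8627, -3.7260, -0.3562)
step 5: θ'=-2.2312 (R=-2.3333) → pose (-1.8336, -7.3442, -2.2312)
step 6: θ'=-2.7312 (R=-1.0000) → pose (-2.2244, -7.6477, -2.7312)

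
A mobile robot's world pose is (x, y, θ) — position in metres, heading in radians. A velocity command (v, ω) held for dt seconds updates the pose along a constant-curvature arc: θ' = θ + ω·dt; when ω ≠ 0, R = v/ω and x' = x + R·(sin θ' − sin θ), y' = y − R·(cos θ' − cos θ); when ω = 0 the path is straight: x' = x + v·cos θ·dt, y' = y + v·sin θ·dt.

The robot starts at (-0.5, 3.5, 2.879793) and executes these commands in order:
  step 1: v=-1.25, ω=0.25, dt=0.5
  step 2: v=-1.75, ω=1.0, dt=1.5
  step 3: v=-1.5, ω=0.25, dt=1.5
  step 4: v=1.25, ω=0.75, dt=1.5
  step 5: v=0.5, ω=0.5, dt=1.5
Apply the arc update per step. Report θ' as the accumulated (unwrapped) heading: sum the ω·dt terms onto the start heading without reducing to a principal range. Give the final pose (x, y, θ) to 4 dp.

(4.0227, 5.7316, 6.7548)

step 1: θ'=3.0048 (R=-5.0000) → pose (0.1122, 3.3763, 3.0048)
step 2: θ'=4.5048 (R=-1.7500) → pose (2.0633, 4.7493, 4.5048)
step 3: θ'=4.8798 (R=-6.0000) → pose (2.1083, 6.9857, 4.8798)
step 4: θ'=6.0048 (R=1.6667) → pose (3.2936, 5.6609, 6.0048)
step 5: θ'=6.7548 (R=1.0000) → pose (4.0227, 5.7316, 6.7548)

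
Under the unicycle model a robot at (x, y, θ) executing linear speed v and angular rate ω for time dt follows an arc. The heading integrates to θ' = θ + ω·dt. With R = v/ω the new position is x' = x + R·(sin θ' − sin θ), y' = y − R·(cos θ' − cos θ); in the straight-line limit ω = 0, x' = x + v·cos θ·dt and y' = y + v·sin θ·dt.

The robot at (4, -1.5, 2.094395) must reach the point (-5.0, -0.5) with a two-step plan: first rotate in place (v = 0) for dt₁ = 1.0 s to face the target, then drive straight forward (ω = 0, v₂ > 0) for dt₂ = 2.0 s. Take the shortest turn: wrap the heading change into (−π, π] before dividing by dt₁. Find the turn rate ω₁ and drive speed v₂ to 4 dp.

ω₁ = 0.9365, v₂ = 4.5277

heading to target = atan2(-0.5−-1.5, -5−4) = 3.0309
Δθ = wrap(3.0309 − 2.0944) = 0.9365; ω₁ = Δθ/dt₁ = 0.9365
distance = √((-5−4)² + (-0.5−-1.5)²) = 9.0554; v₂ = distance/dt₂ = 4.5277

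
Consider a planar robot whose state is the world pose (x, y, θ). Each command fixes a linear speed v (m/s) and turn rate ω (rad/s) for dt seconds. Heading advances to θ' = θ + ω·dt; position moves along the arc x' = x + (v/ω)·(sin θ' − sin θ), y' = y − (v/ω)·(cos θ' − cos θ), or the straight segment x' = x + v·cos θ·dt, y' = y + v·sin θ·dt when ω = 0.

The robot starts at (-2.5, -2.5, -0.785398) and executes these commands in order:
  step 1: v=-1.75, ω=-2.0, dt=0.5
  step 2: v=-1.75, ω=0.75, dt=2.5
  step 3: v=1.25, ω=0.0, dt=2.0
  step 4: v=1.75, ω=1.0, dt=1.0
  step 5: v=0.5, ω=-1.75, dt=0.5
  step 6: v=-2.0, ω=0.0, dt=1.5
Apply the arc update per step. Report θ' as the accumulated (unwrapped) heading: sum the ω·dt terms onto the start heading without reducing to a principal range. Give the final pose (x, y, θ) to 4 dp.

step 1: θ'=-1.7854 (R=0.8750) → pose (-2.7362, -1.6949, -1.7854)
step 2: θ'=0.0896 (R=-2.3333) → pose (-5.2248, 1.1259, 0.0896)
step 3: θ'=0.0896 (straight) → pose (-2.7348, 1.3496, 0.0896)
step 4: θ'=1.0896 (R=1.7500) → pose (-1.3402, 2.2827, 1.0896)
step 5: θ'=0.2146 (R=-0.2857) → pose (-1.1477, 2.4296, 0.2146)
step 6: θ'=0.2146 (straight) → pose (-4.0789, 1.7907, 0.2146)

(-4.0789, 1.7907, 0.2146)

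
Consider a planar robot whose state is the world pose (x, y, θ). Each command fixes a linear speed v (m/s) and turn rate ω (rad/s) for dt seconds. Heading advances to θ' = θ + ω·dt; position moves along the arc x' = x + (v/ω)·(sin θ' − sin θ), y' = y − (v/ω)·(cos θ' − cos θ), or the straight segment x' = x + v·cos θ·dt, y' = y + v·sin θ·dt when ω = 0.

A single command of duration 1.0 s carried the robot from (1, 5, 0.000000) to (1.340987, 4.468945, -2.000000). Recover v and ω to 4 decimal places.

Δθ = -2.000000 − 0.000000 = -2.000000
ω = Δθ/dt = -2.000000/1.0 = -2.0000
R = −Δy/(cos θ' − cos θ) = -0.3750
v = R·ω = -0.3750·-2.0000 = 0.7500

v = 0.7500, ω = -2.0000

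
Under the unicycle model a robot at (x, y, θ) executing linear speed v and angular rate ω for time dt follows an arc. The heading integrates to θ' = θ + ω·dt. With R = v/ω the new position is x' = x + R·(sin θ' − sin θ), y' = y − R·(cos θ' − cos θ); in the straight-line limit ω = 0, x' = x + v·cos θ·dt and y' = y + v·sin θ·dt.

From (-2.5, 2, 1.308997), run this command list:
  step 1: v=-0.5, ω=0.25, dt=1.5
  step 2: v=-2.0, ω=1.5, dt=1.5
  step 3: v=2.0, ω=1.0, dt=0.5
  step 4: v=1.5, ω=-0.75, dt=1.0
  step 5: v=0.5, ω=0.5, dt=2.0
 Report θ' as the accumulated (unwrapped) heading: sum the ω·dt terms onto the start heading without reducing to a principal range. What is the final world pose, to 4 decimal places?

step 1: θ'=1.6840 (R=-2.0000) → pose (-2.5553, 1.2564, 1.6840)
step 2: θ'=3.9340 (R=-1.3333) → pose (-0.2812, 0.4709, 3.9340)
step 3: θ'=4.4340 (R=2.0000) → pose (-0.7801, -0.3838, 4.4340)
step 4: θ'=3.6840 (R=-2.0000) → pose (-1.6707, -1.5471, 3.6840)
step 5: θ'=4.6840 (R=1.0000) → pose (-2.1541, -2.3752, 4.6840)

(-2.1541, -2.3752, 4.6840)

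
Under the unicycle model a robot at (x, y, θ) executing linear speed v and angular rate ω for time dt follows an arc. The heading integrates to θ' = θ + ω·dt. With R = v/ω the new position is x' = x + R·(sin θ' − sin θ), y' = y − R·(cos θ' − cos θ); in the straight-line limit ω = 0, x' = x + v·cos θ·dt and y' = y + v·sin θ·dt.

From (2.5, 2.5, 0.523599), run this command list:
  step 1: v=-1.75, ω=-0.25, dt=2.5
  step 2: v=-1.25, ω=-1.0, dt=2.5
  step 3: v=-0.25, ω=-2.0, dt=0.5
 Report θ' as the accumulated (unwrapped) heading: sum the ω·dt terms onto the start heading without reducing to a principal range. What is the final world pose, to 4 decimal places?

(-2.1052, 3.9185, -3.6014)

step 1: θ'=-0.1014 (R=7.0000) → pose (-1.7086, 1.5981, -0.1014)
step 2: θ'=-2.6014 (R=1.2500) → pose (-2.2249, 3.9137, -2.6014)
step 3: θ'=-3.6014 (R=0.1250) → pose (-2.1052, 3.9185, -3.6014)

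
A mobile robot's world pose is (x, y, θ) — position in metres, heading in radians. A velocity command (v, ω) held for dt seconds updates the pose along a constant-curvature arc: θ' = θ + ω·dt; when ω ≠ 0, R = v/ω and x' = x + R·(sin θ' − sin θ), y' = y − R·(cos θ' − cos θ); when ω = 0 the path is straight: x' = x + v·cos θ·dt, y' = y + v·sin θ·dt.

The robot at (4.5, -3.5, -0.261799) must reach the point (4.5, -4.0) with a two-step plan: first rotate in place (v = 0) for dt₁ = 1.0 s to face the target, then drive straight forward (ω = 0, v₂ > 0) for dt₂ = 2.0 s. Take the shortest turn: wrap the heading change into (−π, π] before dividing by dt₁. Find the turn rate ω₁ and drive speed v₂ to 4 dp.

ω₁ = -1.3090, v₂ = 0.2500

heading to target = atan2(-4−-3.5, 4.5−4.5) = -1.5708
Δθ = wrap(-1.5708 − -0.2618) = -1.3090; ω₁ = Δθ/dt₁ = -1.3090
distance = √((4.5−4.5)² + (-4−-3.5)²) = 0.5000; v₂ = distance/dt₂ = 0.2500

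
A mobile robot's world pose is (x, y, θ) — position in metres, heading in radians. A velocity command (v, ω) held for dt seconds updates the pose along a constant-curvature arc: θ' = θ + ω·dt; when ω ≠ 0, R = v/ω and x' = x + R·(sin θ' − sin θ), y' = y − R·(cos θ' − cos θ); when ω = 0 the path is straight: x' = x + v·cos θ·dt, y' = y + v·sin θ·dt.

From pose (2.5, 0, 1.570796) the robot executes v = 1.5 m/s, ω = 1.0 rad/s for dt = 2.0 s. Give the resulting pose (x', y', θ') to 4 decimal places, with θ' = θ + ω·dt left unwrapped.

θ' = 1.5708 + 1.0·2.0 = 3.5708
R = v/ω = 1.5/1.0 = 1.5000
x' = 2.5 + 1.5000·(sin 3.5708 − sin 1.5708) = 0.3758
y' = 0 − 1.5000·(cos 3.5708 − cos 1.5708) = 1.3639

(0.3758, 1.3639, 3.5708)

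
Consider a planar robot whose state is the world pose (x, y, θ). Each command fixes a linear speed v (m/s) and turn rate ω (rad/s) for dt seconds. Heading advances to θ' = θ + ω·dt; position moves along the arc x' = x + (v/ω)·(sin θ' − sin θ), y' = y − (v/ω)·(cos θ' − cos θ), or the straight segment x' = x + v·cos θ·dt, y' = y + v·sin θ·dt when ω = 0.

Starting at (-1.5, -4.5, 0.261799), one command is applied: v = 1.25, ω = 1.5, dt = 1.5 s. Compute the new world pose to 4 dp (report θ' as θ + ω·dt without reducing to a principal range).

(-1.2249, -3.0216, 2.5118)

θ' = 0.2618 + 1.5·1.5 = 2.5118
R = v/ω = 1.25/1.5 = 0.8333
x' = -1.5 + 0.8333·(sin 2.5118 − sin 0.2618) = -1.2249
y' = -4.5 − 0.8333·(cos 2.5118 − cos 0.2618) = -3.0216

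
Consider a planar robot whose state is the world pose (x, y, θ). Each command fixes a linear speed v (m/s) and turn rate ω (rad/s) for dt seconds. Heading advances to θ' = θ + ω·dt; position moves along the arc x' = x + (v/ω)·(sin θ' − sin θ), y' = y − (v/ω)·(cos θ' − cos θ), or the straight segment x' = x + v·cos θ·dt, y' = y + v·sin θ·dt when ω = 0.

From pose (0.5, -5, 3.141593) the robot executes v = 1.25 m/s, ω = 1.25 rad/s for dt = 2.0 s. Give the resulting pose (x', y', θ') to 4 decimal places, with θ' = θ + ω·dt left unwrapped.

θ' = 3.1416 + 1.25·2.0 = 5.6416
R = v/ω = 1.25/1.25 = 1.0000
x' = 0.5 + 1.0000·(sin 5.6416 − sin 3.1416) = -0.0985
y' = -5 − 1.0000·(cos 5.6416 − cos 3.1416) = -6.8011

(-0.0985, -6.8011, 5.6416)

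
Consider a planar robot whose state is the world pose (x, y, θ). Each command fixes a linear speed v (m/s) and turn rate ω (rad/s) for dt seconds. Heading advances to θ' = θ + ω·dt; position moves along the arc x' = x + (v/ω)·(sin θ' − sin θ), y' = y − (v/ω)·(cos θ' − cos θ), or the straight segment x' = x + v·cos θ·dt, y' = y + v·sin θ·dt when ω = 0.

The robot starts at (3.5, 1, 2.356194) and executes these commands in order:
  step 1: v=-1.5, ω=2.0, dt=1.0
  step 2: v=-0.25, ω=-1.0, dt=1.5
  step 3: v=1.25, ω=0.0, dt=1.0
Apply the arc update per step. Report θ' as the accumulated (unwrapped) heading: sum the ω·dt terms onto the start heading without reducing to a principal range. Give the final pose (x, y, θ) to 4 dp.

(3.8385, 1.7734, 2.8562)

step 1: θ'=4.3562 (R=-0.7500) → pose (4.7333, 1.2688, 4.3562)
step 2: θ'=2.8562 (R=0.2500) → pose (5.0379, 1.4215, 2.8562)
step 3: θ'=2.8562 (straight) → pose (3.8385, 1.7734, 2.8562)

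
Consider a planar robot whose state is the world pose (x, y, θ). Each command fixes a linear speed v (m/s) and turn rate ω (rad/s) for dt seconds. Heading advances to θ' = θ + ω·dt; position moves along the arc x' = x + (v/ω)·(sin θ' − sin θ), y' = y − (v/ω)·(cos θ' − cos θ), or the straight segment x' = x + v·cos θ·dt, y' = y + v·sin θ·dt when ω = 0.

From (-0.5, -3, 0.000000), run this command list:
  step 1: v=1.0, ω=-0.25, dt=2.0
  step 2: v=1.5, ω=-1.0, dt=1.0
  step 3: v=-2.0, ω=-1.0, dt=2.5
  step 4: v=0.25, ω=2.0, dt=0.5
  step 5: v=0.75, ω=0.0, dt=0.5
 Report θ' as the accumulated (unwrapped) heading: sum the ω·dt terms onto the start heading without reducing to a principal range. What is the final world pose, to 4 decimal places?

(5.2199, -3.2621, -3.0000)

step 1: θ'=-0.5000 (R=-4.0000) → pose (1.4177, -3.4897, -0.5000)
step 2: θ'=-1.5000 (R=-1.5000) → pose (2.1948, -4.6999, -1.5000)
step 3: θ'=-4.0000 (R=2.0000) → pose (5.7034, -3.2512, -4.0000)
step 4: θ'=-3.0000 (R=0.1250) → pose (5.5912, -3.2091, -3.0000)
step 5: θ'=-3.0000 (straight) → pose (5.2199, -3.2621, -3.0000)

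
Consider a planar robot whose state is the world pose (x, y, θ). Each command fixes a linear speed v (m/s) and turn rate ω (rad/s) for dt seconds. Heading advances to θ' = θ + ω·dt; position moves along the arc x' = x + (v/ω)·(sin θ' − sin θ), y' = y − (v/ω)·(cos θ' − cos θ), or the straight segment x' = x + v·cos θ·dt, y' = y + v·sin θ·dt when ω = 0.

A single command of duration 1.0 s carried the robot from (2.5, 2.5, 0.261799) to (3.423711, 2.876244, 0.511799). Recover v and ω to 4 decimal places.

v = 1.0000, ω = 0.2500

Δθ = 0.511799 − 0.261799 = 0.250000
ω = Δθ/dt = 0.250000/1.0 = 0.2500
R = Δx/(sin θ' − sin θ) = 4.0000
v = R·ω = 4.0000·0.2500 = 1.0000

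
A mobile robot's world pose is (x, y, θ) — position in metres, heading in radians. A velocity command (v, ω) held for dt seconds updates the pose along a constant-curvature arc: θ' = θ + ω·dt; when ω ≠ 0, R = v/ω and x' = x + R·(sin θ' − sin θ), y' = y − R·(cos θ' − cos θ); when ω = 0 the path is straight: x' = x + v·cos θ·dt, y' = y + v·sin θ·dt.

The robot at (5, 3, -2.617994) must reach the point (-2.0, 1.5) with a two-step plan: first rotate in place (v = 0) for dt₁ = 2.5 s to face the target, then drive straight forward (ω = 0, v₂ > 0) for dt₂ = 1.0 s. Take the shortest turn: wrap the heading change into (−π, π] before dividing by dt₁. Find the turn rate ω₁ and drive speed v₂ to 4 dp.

heading to target = atan2(1.5−3, -2−5) = -2.9305
Δθ = wrap(-2.9305 − -2.6180) = -0.3125; ω₁ = Δθ/dt₁ = -0.1250
distance = √((-2−5)² + (1.5−3)²) = 7.1589; v₂ = distance/dt₂ = 7.1589

ω₁ = -0.1250, v₂ = 7.1589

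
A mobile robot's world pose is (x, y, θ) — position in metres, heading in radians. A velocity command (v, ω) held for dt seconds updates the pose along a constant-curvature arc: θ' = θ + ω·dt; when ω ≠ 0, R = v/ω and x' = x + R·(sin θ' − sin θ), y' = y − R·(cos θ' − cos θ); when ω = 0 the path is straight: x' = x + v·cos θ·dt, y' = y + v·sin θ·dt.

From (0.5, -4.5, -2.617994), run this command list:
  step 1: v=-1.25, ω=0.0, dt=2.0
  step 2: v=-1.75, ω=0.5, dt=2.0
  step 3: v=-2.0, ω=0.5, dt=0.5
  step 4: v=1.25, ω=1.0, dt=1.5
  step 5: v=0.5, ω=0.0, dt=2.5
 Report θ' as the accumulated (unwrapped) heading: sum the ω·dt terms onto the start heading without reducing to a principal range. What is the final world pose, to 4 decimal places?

step 1: θ'=-2.6180 (straight) → pose (2.6651, -3.2500, -2.6180)
step 2: θ'=-1.6180 (R=-3.5000) → pose (4.4112, -0.3840, -1.6180)
step 3: θ'=-1.3680 (R=-4.0000) → pose (4.3336, 0.6103, -1.3680)
step 4: θ'=0.1320 (R=1.2500) → pose (5.7226, -0.3770, 0.1320)
step 5: θ'=0.1320 (straight) → pose (6.9617, -0.2125, 0.1320)

(6.9617, -0.2125, 0.1320)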